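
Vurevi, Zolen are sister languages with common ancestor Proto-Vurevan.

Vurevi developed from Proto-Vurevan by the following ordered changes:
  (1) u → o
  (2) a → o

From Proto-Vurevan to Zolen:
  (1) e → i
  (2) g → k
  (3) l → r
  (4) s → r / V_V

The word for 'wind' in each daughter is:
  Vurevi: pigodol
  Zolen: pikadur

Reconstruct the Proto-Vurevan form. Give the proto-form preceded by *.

Position 6: Vurevi has o, Zolen has u. Zolen preserves u here (none of its changes turn any other segment into u), so the proto-segment is *u.
Position 4: Vurevi has o, Zolen has a. Zolen preserves a here (none of its changes turn any other segment into a), so the proto-segment is *a.
Position 7: Vurevi has l, Zolen has r. Vurevi preserves l here (none of its changes turn any other segment into l), so the proto-segment is *l.
This points to *pigadul. Verify forward in each daughter:
Vurevi: start from *pigadul.
  rule 1 (vowel merger): pigadul → pigadol
  rule 2 (vowel merger): pigadol → pigodol
  ⇒ Vurevi pigodol
Zolen: *pigadul > pikadul > pikadur  (by unconditioned shift, unconditioned shift)
*pigadul is the unique common source.

*pigadul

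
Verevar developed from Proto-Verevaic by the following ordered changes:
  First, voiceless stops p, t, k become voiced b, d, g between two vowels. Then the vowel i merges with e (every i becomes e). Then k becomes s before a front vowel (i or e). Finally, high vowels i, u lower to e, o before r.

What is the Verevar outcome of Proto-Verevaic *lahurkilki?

Verevar: start from *lahurkilki.
  rule 1: no change — lahurkilki
  rule 2 (vowel merger): lahurkilki → lahurkelke
  rule 3 (palatalisation): lahurkelke → lahurselse
  rule 4 (pre-rhotic lowering): lahurselse → lahorselse
  ⇒ Verevar lahorselse

lahorselse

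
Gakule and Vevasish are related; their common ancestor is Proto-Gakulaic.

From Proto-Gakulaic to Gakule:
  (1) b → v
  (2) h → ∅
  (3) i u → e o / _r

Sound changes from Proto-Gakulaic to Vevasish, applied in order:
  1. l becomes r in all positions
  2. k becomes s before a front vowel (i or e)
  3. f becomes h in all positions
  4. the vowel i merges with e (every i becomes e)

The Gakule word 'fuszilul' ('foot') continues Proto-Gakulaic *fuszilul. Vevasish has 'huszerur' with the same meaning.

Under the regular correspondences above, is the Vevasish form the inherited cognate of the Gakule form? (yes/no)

yes

Derive the expected Vevasish reflex of *fuszilul:
Vevasish: start from *fuszilul.
  rule 1 (unconditioned shift): fuszilul → fuszirur
  rule 2: no change — fuszirur
  rule 3 (unconditioned shift): fuszirur → huszirur
  rule 4 (vowel merger): huszirur → huszerur
  ⇒ Vevasish huszerur
Vevasish 'huszerur' matches the regular reflex exactly, so the pair is cognate.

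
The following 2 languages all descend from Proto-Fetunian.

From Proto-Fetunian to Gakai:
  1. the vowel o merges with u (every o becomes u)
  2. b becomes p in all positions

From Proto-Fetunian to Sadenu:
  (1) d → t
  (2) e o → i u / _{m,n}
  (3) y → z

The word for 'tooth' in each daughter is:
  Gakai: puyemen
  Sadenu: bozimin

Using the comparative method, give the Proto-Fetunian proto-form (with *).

Position 4: Gakai has e, Sadenu has i. Gakai preserves e here (none of its changes turn any other segment into e), so the proto-segment is *e.
Position 2: Gakai has u, Sadenu has o. Sadenu preserves o here (none of its changes turn any other segment into o), so the proto-segment is *o.
Position 1: Gakai has p, Sadenu has b. Sadenu preserves b here (none of its changes turn any other segment into b), so the proto-segment is *b.
Continuing position by position gives *boyemen; check it forward:
Gakai: *boyemen
  boyemen → buyemen   [vowel merger]
  buyemen → puyemen   [unconditioned shift]
  giving Gakai puyemen.
Sadenu: *boyemen
  boyemen (rule 1 does not apply)
  boyemen → boyimin   [pre-nasal raising]
  boyimin → bozimin   [unconditioned shift]
  giving Sadenu bozimin.
*boyemen is the unique common source.

*boyemen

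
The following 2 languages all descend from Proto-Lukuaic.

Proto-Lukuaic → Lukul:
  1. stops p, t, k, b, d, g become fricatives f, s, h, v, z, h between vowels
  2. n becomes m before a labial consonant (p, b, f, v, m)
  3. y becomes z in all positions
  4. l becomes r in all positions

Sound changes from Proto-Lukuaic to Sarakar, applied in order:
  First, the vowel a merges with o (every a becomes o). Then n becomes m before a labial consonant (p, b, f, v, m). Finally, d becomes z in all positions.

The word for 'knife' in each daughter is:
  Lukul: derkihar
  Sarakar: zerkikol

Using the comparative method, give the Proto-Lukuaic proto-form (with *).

*derkikal

Position 6: Lukul has h, Sarakar has k. Sarakar preserves k here (none of its changes turn any other segment into k), so the proto-segment is *k.
Position 8: Lukul has r, Sarakar has l. Sarakar preserves l here (none of its changes turn any other segment into l), so the proto-segment is *l.
Continuing position by position gives *derkikal; check it forward:
Lukul: *derkikal
  derkikal → derkihal   [intervocalic lenition]
  derkihal (rule 2 does not apply)
  derkihal (rule 3 does not apply)
  derkihal → derkihar   [unconditioned shift]
  giving Lukul derkihar.
Sarakar: start from *derkikal.
  rule 1 (vowel merger): derkikal → derkikol
  rule 2: no change — derkikol
  rule 3 (unconditioned shift): derkikol → zerkikol
  ⇒ Sarakar zerkikol
No other proto-form is consistent with every reflex, so the reconstruction is *derkikal.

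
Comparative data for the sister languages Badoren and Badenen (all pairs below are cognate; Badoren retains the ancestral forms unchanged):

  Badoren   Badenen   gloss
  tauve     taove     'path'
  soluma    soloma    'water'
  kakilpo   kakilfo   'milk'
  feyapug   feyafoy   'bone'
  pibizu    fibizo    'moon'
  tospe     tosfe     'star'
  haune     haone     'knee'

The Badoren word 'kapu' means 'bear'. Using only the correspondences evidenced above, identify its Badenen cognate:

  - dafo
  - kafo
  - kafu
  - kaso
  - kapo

kafo

feyapug ~ feyafoy — Badoren p corresponds to Badenen f between vowels (before a back vowel).
pibizu ~ fibizo — Badoren u corresponds to Badenen o word-finally.
Applying these to Badoren 'kapu':
  kapu → kafu   (p→f between vowels (before a back vowel))
  kafu → kafo   (u→o word-finally)
So the Badenen cognate is 'kafo'.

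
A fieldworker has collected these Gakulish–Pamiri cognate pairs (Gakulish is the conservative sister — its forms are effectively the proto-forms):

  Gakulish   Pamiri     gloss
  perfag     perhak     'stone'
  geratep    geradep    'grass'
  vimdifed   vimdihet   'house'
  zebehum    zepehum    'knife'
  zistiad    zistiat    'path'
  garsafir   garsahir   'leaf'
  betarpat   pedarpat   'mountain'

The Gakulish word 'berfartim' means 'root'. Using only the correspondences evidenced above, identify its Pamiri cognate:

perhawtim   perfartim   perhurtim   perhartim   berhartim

betarpat ~ pedarpat — Gakulish b corresponds to Pamiri p word-initially before a front vowel.
perfag ~ perhak — Gakulish f corresponds to Pamiri h after a consonant, before a back vowel.
Applying these to Gakulish 'berfartim':
  berfartim → perfartim   (b→p word-initially before a front vowel)
  perfartim → perhartim   (f→h after a consonant, before a back vowel)
So the Pamiri cognate is 'perhartim'.

perhartim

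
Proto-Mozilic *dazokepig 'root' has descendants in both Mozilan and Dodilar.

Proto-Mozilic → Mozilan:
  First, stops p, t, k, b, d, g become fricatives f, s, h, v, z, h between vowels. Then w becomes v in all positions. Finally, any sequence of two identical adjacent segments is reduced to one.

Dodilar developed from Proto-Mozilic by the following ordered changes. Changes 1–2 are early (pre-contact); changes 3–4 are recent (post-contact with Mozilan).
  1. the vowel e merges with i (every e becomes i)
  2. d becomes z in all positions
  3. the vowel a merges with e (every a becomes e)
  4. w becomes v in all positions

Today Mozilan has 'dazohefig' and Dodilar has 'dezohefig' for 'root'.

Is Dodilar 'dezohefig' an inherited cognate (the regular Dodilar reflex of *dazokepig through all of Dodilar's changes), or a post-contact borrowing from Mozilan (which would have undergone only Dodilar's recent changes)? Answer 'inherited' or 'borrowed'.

If inherited, *dazokepig would pass through all of Dodilar's changes:
Dodilar: start from *dazokepig.
  rule 1 (vowel merger): dazokepig → dazokipig
  rule 2 (unconditioned shift): dazokipig → zazokipig
  rule 3 (vowel merger): zazokipig → zezokipig
  rule 4: no change — zezokipig
  ⇒ Dodilar zezokipig
If borrowed from Mozilan 'dazohefig' after the early changes, it would undergo only the recent ones:
  rule 3 (vowel merger): dazohefig → dezohefig
  rule 4 (unconditioned shift): no change (dezohefig)
  ⇒ as a loan: dezohefig
Dodilar 'dezohefig' matches the loan outcome 'dezohefig', not the inherited 'zezokipig' — it skipped the early Dodilar changes, so it was borrowed from Mozilan.

borrowed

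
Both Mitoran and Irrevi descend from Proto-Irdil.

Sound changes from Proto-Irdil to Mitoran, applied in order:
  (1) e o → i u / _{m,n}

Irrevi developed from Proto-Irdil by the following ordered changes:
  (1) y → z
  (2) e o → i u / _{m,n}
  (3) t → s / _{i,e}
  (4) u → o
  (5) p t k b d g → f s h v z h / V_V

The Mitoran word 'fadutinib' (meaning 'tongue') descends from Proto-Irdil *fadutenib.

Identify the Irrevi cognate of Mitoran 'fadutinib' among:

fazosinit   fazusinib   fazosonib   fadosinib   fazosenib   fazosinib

fazosinib

Irrevi: *fadutenib
  fadutenib (rule 1 does not apply)
  fadutenib → fadutinib   [pre-nasal raising]
  fadutinib → fadusinib   [palatalisation]
  fadusinib → fadosinib   [vowel merger]
  fadosinib → fazosinib   [intervocalic lenition]
  giving Irrevi fazosinib.
The other candidates each miss or misapply at least one Irrevi change.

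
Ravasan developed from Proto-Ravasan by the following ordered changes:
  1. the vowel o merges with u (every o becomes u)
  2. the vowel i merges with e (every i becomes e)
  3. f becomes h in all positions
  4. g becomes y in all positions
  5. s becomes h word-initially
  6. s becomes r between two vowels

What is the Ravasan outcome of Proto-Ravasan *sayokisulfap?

hayukerulhap

Ravasan: *sayokisulfap > sayukisulfap > sayukesulfap > sayukesulhap > hayukesulhap > hayukerulhap  (by vowel merger, vowel merger, unconditioned shift, debuccalisation, rhotacism)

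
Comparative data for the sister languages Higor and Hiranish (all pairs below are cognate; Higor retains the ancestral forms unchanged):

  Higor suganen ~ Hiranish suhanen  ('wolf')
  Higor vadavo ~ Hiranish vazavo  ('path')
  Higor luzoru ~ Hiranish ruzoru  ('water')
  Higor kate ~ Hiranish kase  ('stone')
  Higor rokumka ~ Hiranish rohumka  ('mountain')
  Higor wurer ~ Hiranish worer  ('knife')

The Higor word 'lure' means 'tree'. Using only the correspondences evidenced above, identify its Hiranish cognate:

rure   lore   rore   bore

rore

luzoru ~ ruzoru — Higor l corresponds to Hiranish r word-initially before a back vowel.
wurer ~ worer — Higor u corresponds to Hiranish o after a consonant, before r.
Applying these to Higor 'lure':
  lure → rure   (l→r word-initially before a back vowel)
  rure → rore   (u→o after a consonant, before r)
So the Hiranish cognate is 'rore'.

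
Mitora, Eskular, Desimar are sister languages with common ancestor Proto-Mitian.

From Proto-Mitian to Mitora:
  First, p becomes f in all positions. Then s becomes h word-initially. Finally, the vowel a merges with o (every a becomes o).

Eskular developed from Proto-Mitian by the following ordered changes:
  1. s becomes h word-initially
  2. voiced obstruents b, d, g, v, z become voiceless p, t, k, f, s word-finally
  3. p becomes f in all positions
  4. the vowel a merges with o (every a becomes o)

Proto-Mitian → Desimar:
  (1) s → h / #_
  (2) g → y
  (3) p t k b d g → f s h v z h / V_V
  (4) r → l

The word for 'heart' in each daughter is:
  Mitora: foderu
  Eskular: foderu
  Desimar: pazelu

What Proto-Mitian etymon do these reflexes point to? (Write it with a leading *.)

Position 3: Mitora has d, Eskular has d, Desimar has z. Mitora preserves d here (none of its changes turn any other segment into d), so the proto-segment is *d.
Position 5: Mitora has r, Eskular has r, Desimar has l. Mitora preserves r here (none of its changes turn any other segment into r), so the proto-segment is *r.
Position 1: Mitora has f, Eskular has f, Desimar has p. Desimar preserves p here (none of its changes turn any other segment into p), so the proto-segment is *p.
Verify the candidate proto-form against each daughter:
Mitora: start from *paderu.
  rule 1 (unconditioned shift): paderu → faderu
  rule 2: no change — faderu
  rule 3 (vowel merger): faderu → foderu
  ⇒ Mitora foderu
Eskular: start from *paderu.
  rule 1: no change — paderu
  rule 2: no change — paderu
  rule 3 (unconditioned shift): paderu → faderu
  rule 4 (vowel merger): faderu → foderu
  ⇒ Eskular foderu
Desimar: *paderu > pazeru > pazelu  (by intervocalic lenition, unconditioned shift)
Only *paderu yields all of Mitora foderu, Eskular foderu, Desimar pazelu.

*paderu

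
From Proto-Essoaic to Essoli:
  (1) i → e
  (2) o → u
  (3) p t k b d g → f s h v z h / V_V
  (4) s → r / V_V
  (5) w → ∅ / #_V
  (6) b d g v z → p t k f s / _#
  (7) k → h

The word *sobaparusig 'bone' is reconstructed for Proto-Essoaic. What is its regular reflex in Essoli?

suvafarureh

Essoli: *sobaparusig
  sobaparusig → sobaparuseg   [vowel merger]
  sobaparuseg → subaparuseg   [vowel merger]
  subaparuseg → suvafaruseg   [intervocalic lenition]
  suvafaruseg → suvafarureg   [rhotacism]
  suvafarureg (rule 5 does not apply)
  suvafarureg → suvafarurek   [final devoicing]
  suvafarurek → suvafarureh   [unconditioned shift]
  giving Essoli suvafarureh.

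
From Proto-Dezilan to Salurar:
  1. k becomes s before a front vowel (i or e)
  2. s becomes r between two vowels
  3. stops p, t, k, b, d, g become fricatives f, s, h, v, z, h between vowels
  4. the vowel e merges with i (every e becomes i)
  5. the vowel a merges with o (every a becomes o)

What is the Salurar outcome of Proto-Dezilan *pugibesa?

puhiviro

Salurar: *pugibesa > pugibera > puhivera > puhivira > puhiviro  (by rhotacism, intervocalic lenition, vowel merger, vowel merger)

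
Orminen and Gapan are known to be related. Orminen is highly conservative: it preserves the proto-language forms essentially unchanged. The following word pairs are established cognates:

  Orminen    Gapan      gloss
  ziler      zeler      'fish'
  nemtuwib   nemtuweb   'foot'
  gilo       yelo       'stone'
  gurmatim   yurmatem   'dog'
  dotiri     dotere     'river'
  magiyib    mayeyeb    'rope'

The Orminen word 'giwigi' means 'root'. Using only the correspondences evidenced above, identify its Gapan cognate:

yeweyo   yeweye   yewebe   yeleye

yeweye

gilo ~ yelo — Orminen g corresponds to Gapan y word-initially before a front vowel.
ziler ~ zeler, gilo ~ yelo — Orminen i corresponds to Gapan e after a consonant, before a consonant other than r, m, n, p, b, f, v.
magiyib ~ mayeyeb — Orminen g corresponds to Gapan y between vowels (before a front vowel).
dotiri ~ dotere — Orminen i corresponds to Gapan e word-finally.
Applying these to Orminen 'giwigi':
  giwigi → yiwigi   (g→y word-initially before a front vowel)
  yiwigi → yewigi   (i→e after a consonant, before a consonant other than r, m, n, p, b, f, v)
  yewigi → yewegi   (i→e after a consonant, before a consonant other than r, m, n, p, b, f, v)
  yewegi → yeweyi   (g→y between vowels (before a front vowel))
  yeweyi → yeweye   (i→e word-finally)
So the Gapan cognate is 'yeweye'.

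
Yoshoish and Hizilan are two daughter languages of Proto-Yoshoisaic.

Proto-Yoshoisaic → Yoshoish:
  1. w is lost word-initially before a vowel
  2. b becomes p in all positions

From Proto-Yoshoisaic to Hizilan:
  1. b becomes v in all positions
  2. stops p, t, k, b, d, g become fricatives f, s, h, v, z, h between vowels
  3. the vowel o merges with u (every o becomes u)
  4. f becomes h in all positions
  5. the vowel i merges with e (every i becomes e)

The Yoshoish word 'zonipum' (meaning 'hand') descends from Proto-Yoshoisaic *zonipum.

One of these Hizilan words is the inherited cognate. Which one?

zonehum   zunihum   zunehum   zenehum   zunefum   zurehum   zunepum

Hizilan: *zonipum > zonifum > zunifum > zunihum > zunehum  (by intervocalic lenition, vowel merger, unconditioned shift, vowel merger)

zunehum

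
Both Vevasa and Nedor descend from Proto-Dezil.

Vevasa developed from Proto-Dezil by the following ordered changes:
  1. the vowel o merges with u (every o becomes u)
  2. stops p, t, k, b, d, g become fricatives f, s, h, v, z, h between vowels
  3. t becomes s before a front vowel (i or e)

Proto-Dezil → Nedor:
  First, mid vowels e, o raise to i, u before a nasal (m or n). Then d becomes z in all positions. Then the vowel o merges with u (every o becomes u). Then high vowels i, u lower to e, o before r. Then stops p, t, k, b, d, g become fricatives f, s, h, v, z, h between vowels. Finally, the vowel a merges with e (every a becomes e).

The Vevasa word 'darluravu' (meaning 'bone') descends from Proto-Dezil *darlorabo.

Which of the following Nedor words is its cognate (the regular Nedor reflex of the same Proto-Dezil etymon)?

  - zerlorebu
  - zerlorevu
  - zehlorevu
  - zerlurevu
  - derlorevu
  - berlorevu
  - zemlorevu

Nedor: start from *darlorabo.
  rule 1: no change — darlorabo
  rule 2 (unconditioned shift): darlorabo → zarlorabo
  rule 3 (vowel merger): zarlorabo → zarlurabu
  rule 4 (pre-rhotic lowering): zarlurabu → zarlorabu
  rule 5 (intervocalic lenition): zarlorabu → zarloravu
  rule 6 (vowel merger): zarloravu → zerlorevu
  ⇒ Nedor zerlorevu
Only 'zerlorevu' matches the regular Nedor development of *darlorabo.

zerlorevu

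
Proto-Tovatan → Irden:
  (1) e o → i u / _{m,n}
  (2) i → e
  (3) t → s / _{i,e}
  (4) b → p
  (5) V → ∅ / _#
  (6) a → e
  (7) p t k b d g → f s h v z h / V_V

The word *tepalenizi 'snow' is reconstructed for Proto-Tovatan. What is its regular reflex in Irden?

Irden: *tepalenizi
  tepalenizi → tepalinizi   [pre-nasal raising]
  tepalinizi → tepaleneze   [vowel merger]
  tepaleneze → sepaleneze   [palatalisation]
  sepaleneze (rule 4 does not apply)
  sepaleneze → sepalenez   [apocope]
  sepalenez → sepelenez   [vowel merger]
  sepelenez → sefelenez   [intervocalic lenition]
  giving Irden sefelenez.

sefelenez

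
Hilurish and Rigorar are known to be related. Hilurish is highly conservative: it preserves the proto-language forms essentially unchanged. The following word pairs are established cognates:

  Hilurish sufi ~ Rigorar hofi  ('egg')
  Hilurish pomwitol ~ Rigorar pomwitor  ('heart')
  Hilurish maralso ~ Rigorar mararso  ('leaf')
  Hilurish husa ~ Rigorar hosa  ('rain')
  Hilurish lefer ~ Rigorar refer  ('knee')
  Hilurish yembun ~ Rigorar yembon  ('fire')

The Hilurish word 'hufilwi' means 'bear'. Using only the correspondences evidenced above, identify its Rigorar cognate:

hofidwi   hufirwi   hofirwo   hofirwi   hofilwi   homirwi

sufi ~ hofi — Hilurish u corresponds to Rigorar o after a consonant, before a labial obstruent.
maralso ~ mararso — Hilurish l corresponds to Rigorar r after a vowel, before a consonant other than r, m, n, p, b, f, v.
Applying these to Hilurish 'hufilwi':
  hufilwi → hofilwi   (u→o after a consonant, before a labial obstruent)
  hofilwi → hofirwi   (l→r after a vowel, before a consonant other than r, m, n, p, b, f, v)
So the Rigorar cognate is 'hofirwi'.

hofirwi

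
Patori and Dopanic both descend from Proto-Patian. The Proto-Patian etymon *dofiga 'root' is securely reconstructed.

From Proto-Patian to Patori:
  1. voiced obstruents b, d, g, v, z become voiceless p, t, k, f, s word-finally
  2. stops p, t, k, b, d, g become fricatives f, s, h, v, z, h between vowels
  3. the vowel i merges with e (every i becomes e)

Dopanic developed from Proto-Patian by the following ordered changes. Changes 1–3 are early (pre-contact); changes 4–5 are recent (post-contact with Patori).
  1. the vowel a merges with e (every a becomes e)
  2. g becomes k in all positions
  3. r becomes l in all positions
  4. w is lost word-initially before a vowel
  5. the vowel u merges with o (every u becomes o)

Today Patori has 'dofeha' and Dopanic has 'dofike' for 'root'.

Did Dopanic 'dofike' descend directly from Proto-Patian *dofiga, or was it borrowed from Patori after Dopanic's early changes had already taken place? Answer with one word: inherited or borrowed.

inherited

If inherited, *dofiga would pass through all of Dopanic's changes:
Dopanic: *dofiga
  dofiga → dofige   [vowel merger]
  dofige → dofike   [unconditioned shift]
  dofike (rule 3 does not apply)
  dofike (rule 4 does not apply)
  dofike (rule 5 does not apply)
  giving Dopanic dofike.
If borrowed from Patori 'dofeha' after the early changes, it would undergo only the recent ones:
  rule 4 (glide loss): no change (dofeha)
  rule 5 (vowel merger): no change (dofeha)
  ⇒ as a loan: dofeha
Dopanic 'dofike' matches the inherited outcome exactly, so it is an inherited cognate, not a loan.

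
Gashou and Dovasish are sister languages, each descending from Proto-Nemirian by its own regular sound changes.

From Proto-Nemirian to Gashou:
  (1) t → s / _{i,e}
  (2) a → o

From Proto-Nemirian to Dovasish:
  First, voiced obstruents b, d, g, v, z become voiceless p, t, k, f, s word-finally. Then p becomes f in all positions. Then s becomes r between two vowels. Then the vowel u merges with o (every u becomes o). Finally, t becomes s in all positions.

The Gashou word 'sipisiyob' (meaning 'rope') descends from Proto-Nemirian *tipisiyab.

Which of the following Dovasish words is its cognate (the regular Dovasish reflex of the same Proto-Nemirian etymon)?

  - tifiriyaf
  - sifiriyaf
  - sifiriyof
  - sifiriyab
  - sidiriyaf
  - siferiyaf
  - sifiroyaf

sifiriyaf

Dovasish: *tipisiyab
  tipisiyab → tipisiyap   [final devoicing]
  tipisiyap → tifisiyaf   [unconditioned shift]
  tifisiyaf → tifiriyaf   [rhotacism]
  tifiriyaf (rule 4 does not apply)
  tifiriyaf → sifiriyaf   [unconditioned shift]
  giving Dovasish sifiriyaf.
Only 'sifiriyaf' matches the regular Dovasish development of *tipisiyab.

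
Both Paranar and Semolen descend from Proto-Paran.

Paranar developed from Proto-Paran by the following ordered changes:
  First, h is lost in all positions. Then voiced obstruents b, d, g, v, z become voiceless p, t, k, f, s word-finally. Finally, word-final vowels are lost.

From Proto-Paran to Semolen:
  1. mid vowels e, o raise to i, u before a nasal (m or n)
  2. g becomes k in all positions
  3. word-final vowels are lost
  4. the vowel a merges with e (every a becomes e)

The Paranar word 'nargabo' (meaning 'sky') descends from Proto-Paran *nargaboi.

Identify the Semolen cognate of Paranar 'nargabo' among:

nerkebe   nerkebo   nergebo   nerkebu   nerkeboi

nerkebo

Semolen: *nargaboi
  nargaboi (rule 1 does not apply)
  nargaboi → narkaboi   [unconditioned shift]
  narkaboi → narkabo   [apocope]
  narkabo → nerkebo   [vowel merger]
  giving Semolen nerkebo.
Only 'nerkebo' matches the regular Semolen development of *nargaboi.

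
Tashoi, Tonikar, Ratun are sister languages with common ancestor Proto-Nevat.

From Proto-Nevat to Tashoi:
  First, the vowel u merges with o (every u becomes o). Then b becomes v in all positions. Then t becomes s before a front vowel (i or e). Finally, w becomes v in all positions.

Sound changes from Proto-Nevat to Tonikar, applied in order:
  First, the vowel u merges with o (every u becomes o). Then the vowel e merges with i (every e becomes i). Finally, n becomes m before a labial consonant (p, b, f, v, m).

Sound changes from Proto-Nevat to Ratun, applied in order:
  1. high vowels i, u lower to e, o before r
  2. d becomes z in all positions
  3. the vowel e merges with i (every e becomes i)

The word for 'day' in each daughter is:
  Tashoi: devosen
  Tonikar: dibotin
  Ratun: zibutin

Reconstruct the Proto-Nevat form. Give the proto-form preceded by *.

Position 2: Tashoi has e, Tonikar has i, Ratun has i. Tashoi preserves e here (none of its changes turn any other segment into e), so the proto-segment is *e.
Position 1: Tashoi has d, Tonikar has d, Ratun has z. Tashoi preserves d here (none of its changes turn any other segment into d), so the proto-segment is *d.
Position 3: Tashoi has v, Tonikar has b, Ratun has b. Tonikar preserves b here (none of its changes turn any other segment into b), so the proto-segment is *b.
This points to *debuten. Verify forward in each daughter:
Tashoi: *debuten
  debuten → deboten   [vowel merger]
  deboten → devoten   [unconditioned shift]
  devoten → devosen   [palatalisation]
  devosen (rule 4 does not apply)
  giving Tashoi devosen.
Tonikar: *debuten
  debuten → deboten   [vowel merger]
  deboten → dibotin   [vowel merger]
  dibotin (rule 3 does not apply)
  giving Tonikar dibotin.
Ratun: *debuten > zebuten > zibutin  (by unconditioned shift, vowel merger)
No other proto-form is consistent with every reflex, so the reconstruction is *debuten.

*debuten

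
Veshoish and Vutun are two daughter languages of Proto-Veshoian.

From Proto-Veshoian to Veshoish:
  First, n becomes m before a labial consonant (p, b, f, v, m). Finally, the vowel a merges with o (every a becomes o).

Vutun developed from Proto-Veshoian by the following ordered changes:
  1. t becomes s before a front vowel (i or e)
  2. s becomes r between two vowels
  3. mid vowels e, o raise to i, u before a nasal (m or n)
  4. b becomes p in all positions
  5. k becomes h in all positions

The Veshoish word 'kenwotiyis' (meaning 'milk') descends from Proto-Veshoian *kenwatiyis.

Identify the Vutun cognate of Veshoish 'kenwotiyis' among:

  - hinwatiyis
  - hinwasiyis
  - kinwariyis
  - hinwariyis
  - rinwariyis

hinwariyis

Vutun: start from *kenwatiyis.
  rule 1 (palatalisation): kenwatiyis → kenwasiyis
  rule 2 (rhotacism): kenwasiyis → kenwariyis
  rule 3 (pre-nasal raising): kenwariyis → kinwariyis
  rule 4: no change — kinwariyis
  rule 5 (unconditioned shift): kinwariyis → hinwariyis
  ⇒ Vutun hinwariyis
Among the options, 'hinwariyis' alone shows every Vutun change applied in order.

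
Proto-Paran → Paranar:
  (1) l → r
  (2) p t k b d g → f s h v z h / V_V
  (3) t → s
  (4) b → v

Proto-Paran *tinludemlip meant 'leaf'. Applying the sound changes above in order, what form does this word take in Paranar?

sinruzemrip

Paranar: *tinludemlip
  tinludemlip → tinrudemrip   [unconditioned shift]
  tinrudemrip → tinruzemrip   [intervocalic lenition]
  tinruzemrip → sinruzemrip   [unconditioned shift]
  sinruzemrip (rule 4 does not apply)
  giving Paranar sinruzemrip.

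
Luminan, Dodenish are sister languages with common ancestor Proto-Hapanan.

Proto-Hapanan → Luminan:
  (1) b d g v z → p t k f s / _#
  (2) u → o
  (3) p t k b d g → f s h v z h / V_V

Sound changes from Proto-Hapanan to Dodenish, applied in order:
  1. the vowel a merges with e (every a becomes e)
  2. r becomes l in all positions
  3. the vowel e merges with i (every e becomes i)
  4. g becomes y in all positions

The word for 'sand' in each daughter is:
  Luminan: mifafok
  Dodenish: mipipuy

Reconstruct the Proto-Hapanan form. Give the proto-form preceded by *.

*mipapug

Position 4: Luminan has a, Dodenish has i. Luminan preserves a here (none of its changes turn any other segment into a), so the proto-segment is *a.
Position 5: Luminan has f, Dodenish has p. Dodenish preserves p here (none of its changes turn any other segment into p), so the proto-segment is *p.
Verify the candidate proto-form against each daughter:
Luminan: start from *mipapug.
  rule 1 (final devoicing): mipapug → mipapuk
  rule 2 (vowel merger): mipapuk → mipapok
  rule 3 (intervocalic lenition): mipapok → mifafok
  ⇒ Luminan mifafok
Dodenish: *mipapug
  mipapug → mipepug   [vowel merger]
  mipepug (rule 2 does not apply)
  mipepug → mipipug   [vowel merger]
  mipipug → mipipuy   [unconditioned shift]
  giving Dodenish mipipuy.
No other proto-form is consistent with every reflex, so the reconstruction is *mipapug.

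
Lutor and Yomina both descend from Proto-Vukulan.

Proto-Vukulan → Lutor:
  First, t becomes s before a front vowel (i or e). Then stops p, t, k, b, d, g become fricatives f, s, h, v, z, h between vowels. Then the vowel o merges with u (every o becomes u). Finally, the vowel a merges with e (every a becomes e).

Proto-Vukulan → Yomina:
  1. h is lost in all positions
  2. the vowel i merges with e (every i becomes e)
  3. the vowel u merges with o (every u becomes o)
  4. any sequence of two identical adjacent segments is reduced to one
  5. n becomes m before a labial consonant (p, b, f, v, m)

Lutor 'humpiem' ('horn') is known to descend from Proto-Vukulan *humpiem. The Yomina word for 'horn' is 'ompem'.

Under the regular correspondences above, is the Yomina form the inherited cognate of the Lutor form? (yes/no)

Derive the expected Yomina reflex of *humpiem:
Yomina: *humpiem > umpiem > umpeem > ompeem > ompem  (by h-loss, vowel merger, vowel merger, degemination)
Yomina 'ompem' matches the regular reflex exactly, so the pair is cognate.

yes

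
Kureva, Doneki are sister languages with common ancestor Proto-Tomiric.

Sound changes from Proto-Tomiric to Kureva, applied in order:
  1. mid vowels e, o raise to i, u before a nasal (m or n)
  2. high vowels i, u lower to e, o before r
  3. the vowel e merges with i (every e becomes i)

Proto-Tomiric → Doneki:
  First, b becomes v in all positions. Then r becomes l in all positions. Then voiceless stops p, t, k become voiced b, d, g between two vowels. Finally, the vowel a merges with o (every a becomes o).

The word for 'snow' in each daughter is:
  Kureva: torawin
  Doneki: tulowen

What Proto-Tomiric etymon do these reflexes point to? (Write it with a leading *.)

Position 4: Kureva has a, Doneki has o. Kureva preserves a here (none of its changes turn any other segment into a), so the proto-segment is *a.
Position 6: Kureva has i, Doneki has e. Doneki preserves e here (none of its changes turn any other segment into e), so the proto-segment is *e.
Continuing position by position gives *turawen; check it forward:
Kureva: *turawen > turawin > torawin  (by pre-nasal raising, pre-rhotic lowering)
Doneki: *turawen > tulawen > tulowen  (by unconditioned shift, vowel merger)
No other proto-form is consistent with every reflex, so the reconstruction is *turawen.

*turawen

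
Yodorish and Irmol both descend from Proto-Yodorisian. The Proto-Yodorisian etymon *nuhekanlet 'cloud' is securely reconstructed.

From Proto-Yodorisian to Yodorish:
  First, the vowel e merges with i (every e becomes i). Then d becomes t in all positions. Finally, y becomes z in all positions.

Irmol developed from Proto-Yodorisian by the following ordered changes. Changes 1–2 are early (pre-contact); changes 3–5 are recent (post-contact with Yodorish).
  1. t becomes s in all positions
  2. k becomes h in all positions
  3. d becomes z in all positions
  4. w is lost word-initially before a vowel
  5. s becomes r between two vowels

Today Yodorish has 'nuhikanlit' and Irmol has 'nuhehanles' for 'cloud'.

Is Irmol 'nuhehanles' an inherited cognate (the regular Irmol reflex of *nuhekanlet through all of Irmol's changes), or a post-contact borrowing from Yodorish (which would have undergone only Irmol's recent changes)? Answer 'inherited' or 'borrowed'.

inherited

If inherited, *nuhekanlet would pass through all of Irmol's changes:
Irmol: start from *nuhekanlet.
  rule 1 (unconditioned shift): nuhekanlet → nuhekanles
  rule 2 (unconditioned shift): nuhekanles → nuhehanles
  rule 3: no change — nuhehanles
  rule 4: no change — nuhehanles
  rule 5: no change — nuhehanles
  ⇒ Irmol nuhehanles
If borrowed from Yodorish 'nuhikanlit' after the early changes, it would undergo only the recent ones:
  rule 3 (unconditioned shift): no change (nuhikanlit)
  rule 4 (glide loss): no change (nuhikanlit)
  rule 5 (rhotacism): no change (nuhikanlit)
  ⇒ as a loan: nuhikanlit
Irmol 'nuhehanles' matches the inherited outcome exactly, so it is an inherited cognate, not a loan.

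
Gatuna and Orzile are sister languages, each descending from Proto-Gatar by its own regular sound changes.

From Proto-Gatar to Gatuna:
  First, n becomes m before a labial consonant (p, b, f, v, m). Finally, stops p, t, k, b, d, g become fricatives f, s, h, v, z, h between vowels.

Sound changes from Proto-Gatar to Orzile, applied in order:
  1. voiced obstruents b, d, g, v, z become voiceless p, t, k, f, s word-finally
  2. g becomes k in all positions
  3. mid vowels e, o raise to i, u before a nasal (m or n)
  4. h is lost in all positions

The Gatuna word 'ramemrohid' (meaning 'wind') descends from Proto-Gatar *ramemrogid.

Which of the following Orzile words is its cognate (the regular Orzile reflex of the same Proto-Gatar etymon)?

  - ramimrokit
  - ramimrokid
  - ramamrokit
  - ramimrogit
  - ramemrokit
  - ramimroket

ramimrokit

Orzile: *ramemrogid > ramemrogit > ramemrokit > ramimrokit  (by final devoicing, unconditioned shift, pre-nasal raising)
Only 'ramimrokit' matches the regular Orzile development of *ramemrogid.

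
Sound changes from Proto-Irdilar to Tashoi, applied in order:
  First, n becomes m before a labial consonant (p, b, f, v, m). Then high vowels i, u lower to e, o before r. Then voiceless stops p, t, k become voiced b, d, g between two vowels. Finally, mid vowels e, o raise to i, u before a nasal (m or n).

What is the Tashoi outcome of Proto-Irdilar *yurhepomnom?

yorhebumnum

Tashoi: start from *yurhepomnom.
  rule 1: no change — yurhepomnom
  rule 2 (pre-rhotic lowering): yurhepomnom → yorhepomnom
  rule 3 (intervocalic voicing): yorhepomnom → yorhebomnom
  rule 4 (pre-nasal raising): yorhebomnom → yorhebumnum
  ⇒ Tashoi yorhebumnum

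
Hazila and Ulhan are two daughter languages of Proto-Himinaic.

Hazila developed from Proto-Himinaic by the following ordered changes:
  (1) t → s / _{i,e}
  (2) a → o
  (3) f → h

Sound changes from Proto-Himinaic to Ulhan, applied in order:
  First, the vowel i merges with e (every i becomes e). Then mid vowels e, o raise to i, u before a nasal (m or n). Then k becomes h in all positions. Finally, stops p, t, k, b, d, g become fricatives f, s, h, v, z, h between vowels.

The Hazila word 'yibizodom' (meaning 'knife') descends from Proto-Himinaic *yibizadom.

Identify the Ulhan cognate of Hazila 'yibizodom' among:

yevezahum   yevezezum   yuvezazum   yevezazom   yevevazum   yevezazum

yevezazum

Ulhan: start from *yibizadom.
  rule 1 (vowel merger): yibizadom → yebezadom
  rule 2 (pre-nasal raising): yebezadom → yebezadum
  rule 3: no change — yebezadum
  rule 4 (intervocalic lenition): yebezadum → yevezazum
  ⇒ Ulhan yevezazum
Only 'yevezazum' matches the regular Ulhan development of *yibizadom.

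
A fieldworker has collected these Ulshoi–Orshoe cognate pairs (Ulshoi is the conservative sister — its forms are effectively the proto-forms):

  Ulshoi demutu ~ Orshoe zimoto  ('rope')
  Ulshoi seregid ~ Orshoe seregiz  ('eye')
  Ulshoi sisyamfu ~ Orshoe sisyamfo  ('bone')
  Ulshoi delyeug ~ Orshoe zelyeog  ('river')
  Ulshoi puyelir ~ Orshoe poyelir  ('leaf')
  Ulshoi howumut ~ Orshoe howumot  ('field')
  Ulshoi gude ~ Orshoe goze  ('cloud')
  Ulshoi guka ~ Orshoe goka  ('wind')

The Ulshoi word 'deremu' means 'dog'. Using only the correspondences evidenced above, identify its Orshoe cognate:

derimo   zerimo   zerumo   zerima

demutu ~ zimoto, delyeug ~ zelyeog — Ulshoi d corresponds to Orshoe z word-initially before a front vowel.
demutu ~ zimoto — Ulshoi e corresponds to Orshoe i after a consonant, before a nasal.
demutu ~ zimoto, sisyamfu ~ sisyamfo — Ulshoi u corresponds to Orshoe o word-finally.
Applying these to Ulshoi 'deremu':
  deremu → zeremu   (d→z word-initially before a front vowel)
  zeremu → zerimu   (e→i after a consonant, before a nasal)
  zerimu → zerimo   (u→o word-finally)
So the Orshoe cognate is 'zerimo'.

zerimo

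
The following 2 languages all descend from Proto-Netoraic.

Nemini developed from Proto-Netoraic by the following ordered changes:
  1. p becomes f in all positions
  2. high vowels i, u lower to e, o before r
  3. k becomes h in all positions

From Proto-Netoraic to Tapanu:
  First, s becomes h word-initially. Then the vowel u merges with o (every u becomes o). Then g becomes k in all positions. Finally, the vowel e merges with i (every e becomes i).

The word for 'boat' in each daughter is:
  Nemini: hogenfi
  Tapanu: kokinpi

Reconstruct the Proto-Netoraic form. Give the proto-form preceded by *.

Position 3: Nemini has g, Tapanu has k. Nemini preserves g here (none of its changes turn any other segment into g), so the proto-segment is *g.
Position 4: Nemini has e, Tapanu has i. Taking the neighbouring segments as reconstructed: Nemini e can only go back to *e; Tapanu i could go back to *e or *i — the one source consistent with every daughter is *e.
Position 1: Nemini has h, Tapanu has k. Taking the neighbouring segments as reconstructed: Nemini h could go back to *k or *h; Tapanu k could go back to *k or *g — the one source consistent with every daughter is *k.
Continuing position by position gives *kogenpi; check it forward:
Nemini: *kogenpi
  kogenpi → kogenfi   [unconditioned shift]
  kogenfi (rule 2 does not apply)
  kogenfi → hogenfi   [unconditioned shift]
  giving Nemini hogenfi.
Tapanu: *kogenpi > kokenpi > kokinpi  (by unconditioned shift, vowel merger)
Only *kogenpi yields all of Nemini hogenfi, Tapanu kokinpi.

*kogenpi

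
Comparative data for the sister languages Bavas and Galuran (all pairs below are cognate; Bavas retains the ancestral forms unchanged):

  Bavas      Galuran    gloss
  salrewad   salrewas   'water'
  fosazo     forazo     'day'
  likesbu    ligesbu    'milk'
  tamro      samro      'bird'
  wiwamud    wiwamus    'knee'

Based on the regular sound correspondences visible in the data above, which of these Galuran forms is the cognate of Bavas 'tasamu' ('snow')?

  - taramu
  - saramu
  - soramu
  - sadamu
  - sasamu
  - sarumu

saramu

tamro ~ samro — Bavas t corresponds to Galuran s word-initially before a back vowel.
fosazo ~ forazo — Bavas s corresponds to Galuran r between vowels (before a back vowel).
Applying these to Bavas 'tasamu':
  tasamu → sasamu   (t→s word-initially before a back vowel)
  sasamu → saramu   (s→r between vowels (before a back vowel))
So the Galuran cognate is 'saramu'.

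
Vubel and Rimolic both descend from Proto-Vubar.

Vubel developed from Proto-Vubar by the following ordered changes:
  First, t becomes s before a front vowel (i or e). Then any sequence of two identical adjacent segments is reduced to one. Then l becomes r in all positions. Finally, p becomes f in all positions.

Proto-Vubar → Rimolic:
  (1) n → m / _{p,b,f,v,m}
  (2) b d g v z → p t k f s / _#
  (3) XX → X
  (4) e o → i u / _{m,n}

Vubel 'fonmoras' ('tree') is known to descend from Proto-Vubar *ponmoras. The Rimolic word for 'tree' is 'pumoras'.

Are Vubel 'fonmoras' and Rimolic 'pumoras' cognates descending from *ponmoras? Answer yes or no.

yes

Derive the expected Rimolic reflex of *ponmoras:
Rimolic: *ponmoras
  ponmoras → pommoras   [nasal place assimilation]
  pommoras (rule 2 does not apply)
  pommoras → pomoras   [degemination]
  pomoras → pumoras   [pre-nasal raising]
  giving Rimolic pumoras.
Rimolic 'pumoras' matches the regular reflex exactly, so the pair is cognate.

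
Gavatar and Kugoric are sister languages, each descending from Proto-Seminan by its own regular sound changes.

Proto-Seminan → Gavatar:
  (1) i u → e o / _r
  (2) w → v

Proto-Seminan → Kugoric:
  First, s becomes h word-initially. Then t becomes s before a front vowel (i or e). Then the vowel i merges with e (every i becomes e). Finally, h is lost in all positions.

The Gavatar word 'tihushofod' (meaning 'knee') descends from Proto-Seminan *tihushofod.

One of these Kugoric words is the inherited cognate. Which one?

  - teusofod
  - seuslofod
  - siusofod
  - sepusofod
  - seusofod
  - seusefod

Kugoric: *tihushofod > sihushofod > sehushofod > seusofod  (by palatalisation, vowel merger, h-loss)
Among the options, 'seusofod' alone shows every Kugoric change applied in order.

seusofod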